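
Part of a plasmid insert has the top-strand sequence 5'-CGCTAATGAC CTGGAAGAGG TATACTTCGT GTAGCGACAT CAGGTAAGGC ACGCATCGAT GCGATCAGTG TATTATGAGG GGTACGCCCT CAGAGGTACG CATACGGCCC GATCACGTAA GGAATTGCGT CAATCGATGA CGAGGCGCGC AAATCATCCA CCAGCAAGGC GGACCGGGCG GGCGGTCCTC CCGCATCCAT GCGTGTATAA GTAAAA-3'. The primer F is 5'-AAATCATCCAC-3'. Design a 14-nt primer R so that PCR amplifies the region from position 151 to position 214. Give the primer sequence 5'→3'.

5'-TTACTTATACACGC-3'

The product's 3' end on the top strand is position 214.
The reverse primer anneals to the top strand over positions 201–214, i.e. to GCGTGTATAAGTAA.
Its sequence written 5'→3' is the reverse complement: TTACTTATACACGC.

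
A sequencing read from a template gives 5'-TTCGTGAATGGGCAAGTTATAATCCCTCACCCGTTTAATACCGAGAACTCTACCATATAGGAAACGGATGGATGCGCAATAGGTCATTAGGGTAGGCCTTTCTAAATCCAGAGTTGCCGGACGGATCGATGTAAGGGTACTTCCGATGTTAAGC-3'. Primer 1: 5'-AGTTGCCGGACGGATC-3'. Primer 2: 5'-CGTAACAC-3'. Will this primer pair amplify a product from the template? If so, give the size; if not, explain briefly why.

No product — primer 2 has no binding site in the template.

Primer 2 (CGTAACAC) does not match the top strand, and its reverse complement GTGTTACG does not match either.
With no annealing site for primer 2, no amplification occurs.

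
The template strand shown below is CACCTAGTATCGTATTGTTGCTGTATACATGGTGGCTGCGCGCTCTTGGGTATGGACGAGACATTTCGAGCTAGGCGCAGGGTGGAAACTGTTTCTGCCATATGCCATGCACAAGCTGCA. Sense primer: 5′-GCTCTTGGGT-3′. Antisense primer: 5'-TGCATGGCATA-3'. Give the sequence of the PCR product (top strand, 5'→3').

Scanning the template, GCTCTTGGGT occurs at positions 42–51; this primer anneals to the bottom strand there with its 3' end pointing downstream.
Taking the reverse complement of TGCATGGCATA gives TATGCCATGCA, found at positions 101–111 on the template; the primer anneals here to the top strand with its 3' end pointing upstream.
The product is the template from position 42 through 111 (70 bp).

5'-GCTCTTGGGTATGGACGAGACATTTCGAGCTAGGCGCAGGGTGGAAACTGTTTCTGCCATATGCCATGCA-3'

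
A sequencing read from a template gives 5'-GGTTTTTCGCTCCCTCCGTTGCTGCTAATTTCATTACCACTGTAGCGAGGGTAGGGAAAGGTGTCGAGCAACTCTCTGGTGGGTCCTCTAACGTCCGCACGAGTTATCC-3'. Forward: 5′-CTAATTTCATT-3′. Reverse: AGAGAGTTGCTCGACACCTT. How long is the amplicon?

The forward primer matches the template at positions 25–35.
Reverse complement of the reverse primer: AAGGTGTCGAGCAACTCTCT. This occurs on the top strand at positions 58–77.
Product length = (reverse-primer end) − (forward-primer start) + 1 = 77 − 25 + 1 = 53 bp.

53 bp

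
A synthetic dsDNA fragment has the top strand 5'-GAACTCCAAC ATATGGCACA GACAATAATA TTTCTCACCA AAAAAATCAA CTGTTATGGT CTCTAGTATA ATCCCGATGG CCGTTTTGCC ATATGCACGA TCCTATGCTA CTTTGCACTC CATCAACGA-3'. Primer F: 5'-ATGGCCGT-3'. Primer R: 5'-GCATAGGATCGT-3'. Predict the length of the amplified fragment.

Forward primer ATGGCCGT is found on the top strand at positions 77–84.
Reverse complement of the reverse primer: ACGATCCTATGC. This occurs on the top strand at positions 97–108.
Amplicon spans positions 77–108: 32 bp.

32 bp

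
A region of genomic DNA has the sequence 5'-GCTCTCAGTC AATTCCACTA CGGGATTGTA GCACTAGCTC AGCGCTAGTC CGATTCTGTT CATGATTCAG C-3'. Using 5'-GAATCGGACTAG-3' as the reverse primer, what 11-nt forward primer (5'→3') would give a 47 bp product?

The reverse primer's reverse complement CTAGTCCGATTC matches the template at positions 45–56, so the product ends at position 56.
A 47 bp product then starts at position 56 − 47 + 1 = 10.
The forward primer is identical to the top strand there: CAATTCCACTA.

5'-CAATTCCACTA-3'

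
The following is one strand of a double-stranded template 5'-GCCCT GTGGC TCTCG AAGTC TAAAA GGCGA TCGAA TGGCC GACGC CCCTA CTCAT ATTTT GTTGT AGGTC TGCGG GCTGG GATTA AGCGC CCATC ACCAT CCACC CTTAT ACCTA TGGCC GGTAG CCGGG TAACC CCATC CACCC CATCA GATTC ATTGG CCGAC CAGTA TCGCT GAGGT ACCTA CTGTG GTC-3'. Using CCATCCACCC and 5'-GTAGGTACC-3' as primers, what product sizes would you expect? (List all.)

The forward primer CCATCCACCC matches the top strand at positions 97–106, 136–145.
The reverse primer's reverse complement is GGTACCTAC, matching at positions 178–186.
Each forward site pairs with the reverse site to give a product ending at position 186: sizes 90, 51 bp.

90 bp, 51 bp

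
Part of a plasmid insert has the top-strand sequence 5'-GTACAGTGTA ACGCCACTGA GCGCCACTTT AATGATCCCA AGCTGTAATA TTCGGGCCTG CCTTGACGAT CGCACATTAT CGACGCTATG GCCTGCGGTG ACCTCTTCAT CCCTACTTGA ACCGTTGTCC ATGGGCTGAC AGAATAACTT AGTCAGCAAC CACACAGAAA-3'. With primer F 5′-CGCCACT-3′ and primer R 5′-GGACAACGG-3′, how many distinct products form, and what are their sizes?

Two products: 119 bp, 109 bp

The forward primer CGCCACT matches the top strand at positions 12–18, 22–28.
The reverse primer's reverse complement is CCGTTGTCC, matching at positions 122–130.
Each forward site pairs with the reverse site to give a product ending at position 130: sizes 119, 109 bp.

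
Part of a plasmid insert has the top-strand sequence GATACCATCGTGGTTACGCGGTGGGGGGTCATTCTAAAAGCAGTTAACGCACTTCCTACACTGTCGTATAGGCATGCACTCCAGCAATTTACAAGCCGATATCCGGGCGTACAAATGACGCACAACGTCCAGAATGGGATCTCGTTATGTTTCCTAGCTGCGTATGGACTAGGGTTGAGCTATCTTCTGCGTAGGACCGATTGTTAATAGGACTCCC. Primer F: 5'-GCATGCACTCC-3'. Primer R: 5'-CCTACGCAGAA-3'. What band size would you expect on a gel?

124 bp

The forward primer matches the template at positions 72–82.
Reverse complement of the reverse primer: TTCTGCGTAGG. This occurs on the top strand at positions 185–195.
The product runs from position 72 to position 195, so its length is 195 − 72 + 1 = 124 bp.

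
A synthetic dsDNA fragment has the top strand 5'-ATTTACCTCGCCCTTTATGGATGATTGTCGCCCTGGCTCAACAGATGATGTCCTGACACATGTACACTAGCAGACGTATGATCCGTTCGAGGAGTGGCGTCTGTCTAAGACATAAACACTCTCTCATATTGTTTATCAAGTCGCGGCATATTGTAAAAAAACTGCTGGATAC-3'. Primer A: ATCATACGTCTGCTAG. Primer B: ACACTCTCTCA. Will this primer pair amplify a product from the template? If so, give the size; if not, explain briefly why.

Primer A (ATCATACGTCTGCTAG) has reverse complement CTAGCAGACGTATGAT, which matches the top strand at positions 67–82; primer A anneals to the top strand there with its 3' end pointing upstream toward position 67.
Primer B (ACACTCTCTCA) matches the top strand directly at positions 116–126; it anneals to the bottom strand with its 3' end pointing downstream toward position 126.
The 3' ends diverge (primer A extends toward position 1, primer B toward position 172), so the primers never converge on a shared product.

No product — the primers' 3' ends point away from each other.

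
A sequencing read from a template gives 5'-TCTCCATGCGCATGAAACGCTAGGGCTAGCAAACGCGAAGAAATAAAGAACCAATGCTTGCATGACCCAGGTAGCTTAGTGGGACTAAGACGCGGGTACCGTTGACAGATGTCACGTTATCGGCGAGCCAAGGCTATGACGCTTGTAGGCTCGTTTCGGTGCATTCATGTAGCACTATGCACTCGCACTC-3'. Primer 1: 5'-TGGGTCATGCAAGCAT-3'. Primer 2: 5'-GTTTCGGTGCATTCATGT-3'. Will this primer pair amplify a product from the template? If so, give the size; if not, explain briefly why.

No product — the primers' 3' ends point away from each other.

Primer 1 (TGGGTCATGCAAGCAT) has reverse complement ATGCTTGCATGACCCA, which matches the top strand at positions 54–69; primer 1 anneals to the top strand there with its 3' end pointing upstream toward position 54.
Primer 2 (GTTTCGGTGCATTCATGT) matches the top strand directly at positions 153–170; it anneals to the bottom strand with its 3' end pointing downstream toward position 170.
The 3' ends diverge (primer 1 extends toward position 1, primer 2 toward position 190), so the primers never converge on a shared product.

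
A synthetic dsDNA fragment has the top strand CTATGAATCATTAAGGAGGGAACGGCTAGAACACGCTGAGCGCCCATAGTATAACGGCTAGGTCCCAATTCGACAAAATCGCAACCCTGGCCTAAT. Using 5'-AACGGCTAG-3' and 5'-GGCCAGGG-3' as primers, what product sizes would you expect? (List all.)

The forward primer AACGGCTAG matches the top strand at positions 21–29, 53–61.
The reverse primer's reverse complement is CCCTGGCC, matching at positions 85–92.
Each forward site pairs with the reverse site to give a product ending at position 92: sizes 72, 40 bp.

72 bp, 40 bp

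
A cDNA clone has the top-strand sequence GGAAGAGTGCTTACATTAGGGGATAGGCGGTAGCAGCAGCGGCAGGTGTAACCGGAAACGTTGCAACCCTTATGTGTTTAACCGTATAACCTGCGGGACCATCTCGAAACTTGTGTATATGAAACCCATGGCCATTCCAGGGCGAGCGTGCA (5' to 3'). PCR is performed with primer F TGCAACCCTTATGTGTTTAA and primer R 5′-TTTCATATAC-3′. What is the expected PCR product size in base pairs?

Scanning the template, TGCAACCCTTATGTGTTTAA occurs at positions 62–81; this primer anneals to the bottom strand there with its 3' end pointing downstream.
The reverse primer's reverse complement is GTATATGAAA, which matches the template at positions 115–124.
The product runs from position 62 to position 124, so its length is 124 − 62 + 1 = 63 bp.

63 bp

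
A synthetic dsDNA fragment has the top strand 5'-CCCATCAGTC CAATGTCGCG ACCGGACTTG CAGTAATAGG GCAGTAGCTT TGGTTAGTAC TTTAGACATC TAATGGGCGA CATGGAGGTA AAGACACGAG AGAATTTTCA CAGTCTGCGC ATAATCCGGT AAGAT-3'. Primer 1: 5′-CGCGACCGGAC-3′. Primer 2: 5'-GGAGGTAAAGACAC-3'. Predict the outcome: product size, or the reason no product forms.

Primer 1 (CGCGACCGGAC) matches the top strand at positions 17–27 (3' end points downstream).
Primer 2 (GGAGGTAAAGACAC) also matches the top strand directly, at positions 84–97 — its reverse complement GTGTCTTTACCTCC is not present.
Both primers anneal to the bottom strand with 3' ends pointing the same way, so neither can prime synthesis back toward the other.

No product — both primers anneal to the same strand and extend in the same direction.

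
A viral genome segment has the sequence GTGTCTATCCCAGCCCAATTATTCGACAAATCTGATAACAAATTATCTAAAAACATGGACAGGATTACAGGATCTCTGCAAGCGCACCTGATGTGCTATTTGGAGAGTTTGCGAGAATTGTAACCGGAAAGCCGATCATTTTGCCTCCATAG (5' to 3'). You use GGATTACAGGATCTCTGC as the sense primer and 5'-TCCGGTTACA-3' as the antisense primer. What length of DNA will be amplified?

Scanning the template, GGATTACAGGATCTCTGC occurs at positions 62–79; this primer anneals to the bottom strand there with its 3' end pointing downstream.
Reverse complement of the reverse primer: TGTAACCGGA. This occurs on the top strand at positions 119–128.
Amplicon spans positions 62–128: 67 bp.

67 bp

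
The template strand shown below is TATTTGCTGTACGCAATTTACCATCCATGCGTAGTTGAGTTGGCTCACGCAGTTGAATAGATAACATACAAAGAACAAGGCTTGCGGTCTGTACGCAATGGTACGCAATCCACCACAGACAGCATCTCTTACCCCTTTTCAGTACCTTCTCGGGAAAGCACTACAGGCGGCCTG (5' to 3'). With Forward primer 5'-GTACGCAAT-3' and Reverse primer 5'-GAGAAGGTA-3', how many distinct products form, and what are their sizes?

The forward primer GTACGCAAT matches the top strand at positions 9–17, 91–99, 101–109.
The reverse primer's reverse complement is TACCTTCTC, matching at positions 143–151.
Each forward site pairs with the reverse site to give a product ending at position 151: sizes 143, 61, 51 bp.

Three products: 143 bp, 61 bp, 51 bp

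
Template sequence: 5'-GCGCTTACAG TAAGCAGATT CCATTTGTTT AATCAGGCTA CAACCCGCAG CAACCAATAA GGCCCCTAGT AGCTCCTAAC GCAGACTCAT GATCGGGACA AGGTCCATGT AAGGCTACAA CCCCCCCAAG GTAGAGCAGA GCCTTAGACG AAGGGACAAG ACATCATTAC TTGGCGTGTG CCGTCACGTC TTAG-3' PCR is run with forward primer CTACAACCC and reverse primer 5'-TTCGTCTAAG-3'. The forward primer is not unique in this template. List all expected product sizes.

115 bp, 38 bp

The forward primer CTACAACCC matches the top strand at positions 38–46, 115–123.
The reverse primer's reverse complement is CTTAGACGAA, matching at positions 143–152.
Each forward site pairs with the reverse site to give a product ending at position 152: sizes 115, 38 bp.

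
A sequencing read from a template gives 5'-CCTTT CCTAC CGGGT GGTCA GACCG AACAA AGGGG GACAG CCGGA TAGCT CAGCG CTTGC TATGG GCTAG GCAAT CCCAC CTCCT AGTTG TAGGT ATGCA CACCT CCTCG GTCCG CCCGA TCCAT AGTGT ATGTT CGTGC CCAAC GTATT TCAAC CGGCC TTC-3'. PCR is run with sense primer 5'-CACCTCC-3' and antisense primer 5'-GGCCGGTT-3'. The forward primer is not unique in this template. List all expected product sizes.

The forward primer CACCTCC matches the top strand at positions 78–84, 101–107.
The reverse primer's reverse complement is AACCGGCC, matching at positions 153–160.
Each forward site pairs with the reverse site to give a product ending at position 160: sizes 83, 60 bp.

83 bp, 60 bp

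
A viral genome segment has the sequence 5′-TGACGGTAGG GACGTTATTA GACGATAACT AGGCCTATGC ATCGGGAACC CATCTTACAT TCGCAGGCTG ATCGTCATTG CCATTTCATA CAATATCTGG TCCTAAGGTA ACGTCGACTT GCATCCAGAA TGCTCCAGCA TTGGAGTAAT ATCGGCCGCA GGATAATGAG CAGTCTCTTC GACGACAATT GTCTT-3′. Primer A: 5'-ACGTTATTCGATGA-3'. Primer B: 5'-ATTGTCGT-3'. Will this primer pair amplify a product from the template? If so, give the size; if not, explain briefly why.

No product — primer A has no binding site in the template.

Primer A (ACGTTATTCGATGA) does not match the top strand, and its reverse complement TCATCGAATAACGT does not match either.
With no annealing site for primer A, no amplification occurs.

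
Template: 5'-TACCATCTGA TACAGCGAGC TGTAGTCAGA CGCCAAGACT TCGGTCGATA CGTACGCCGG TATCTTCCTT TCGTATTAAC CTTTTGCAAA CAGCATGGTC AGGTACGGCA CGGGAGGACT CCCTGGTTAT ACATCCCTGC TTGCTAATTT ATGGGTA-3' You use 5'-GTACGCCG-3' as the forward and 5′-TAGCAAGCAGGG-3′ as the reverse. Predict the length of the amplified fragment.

95 bp

The forward primer matches the template at positions 52–59.
Reverse complement of the reverse primer: CCCTGCTTGCTA. This occurs on the top strand at positions 135–146.
Amplicon spans positions 52–146: 95 bp.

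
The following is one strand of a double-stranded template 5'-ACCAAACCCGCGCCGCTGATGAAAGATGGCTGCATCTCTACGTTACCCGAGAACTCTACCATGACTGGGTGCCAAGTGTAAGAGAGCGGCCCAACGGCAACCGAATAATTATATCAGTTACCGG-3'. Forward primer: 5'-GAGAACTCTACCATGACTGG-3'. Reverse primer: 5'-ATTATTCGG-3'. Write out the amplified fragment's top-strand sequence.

5'-GAGAACTCTACCATGACTGGGTGCCAAGTGTAAGAGAGCGGCCCAACGGCAACCGAATAAT-3'

Forward primer GAGAACTCTACCATGACTGG is found on the top strand at positions 49–68.
Taking the reverse complement of ATTATTCGG gives CCGAATAAT, found at positions 101–109 on the template; the primer anneals here to the top strand with its 3' end pointing upstream.
The product is the template from position 49 through 109 (61 bp).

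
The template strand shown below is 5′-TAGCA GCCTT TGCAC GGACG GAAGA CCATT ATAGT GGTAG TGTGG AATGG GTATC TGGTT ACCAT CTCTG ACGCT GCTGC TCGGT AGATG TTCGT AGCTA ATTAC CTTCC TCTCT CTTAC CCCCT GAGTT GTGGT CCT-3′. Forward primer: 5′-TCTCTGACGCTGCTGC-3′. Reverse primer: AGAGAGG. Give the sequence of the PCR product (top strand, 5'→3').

The forward primer matches the template at positions 65–80.
The reverse primer's reverse complement is CCTCTCT, which matches the template at positions 109–115.
The product is the template from position 65 through 115 (51 bp).

5'-TCTCTGACGCTGCTGCTCGGTAGATGTTCGTAGCTAATTACCTTCCTCTCT-3'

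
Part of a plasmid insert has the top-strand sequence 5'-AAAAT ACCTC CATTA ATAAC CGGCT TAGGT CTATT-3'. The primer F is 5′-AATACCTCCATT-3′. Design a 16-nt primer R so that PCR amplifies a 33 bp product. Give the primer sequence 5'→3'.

The forward primer binds at positions 3–14, so a 33 bp product ends at position 3 + 33 − 1 = 35.
The reverse primer anneals to the top strand over positions 20–35, i.e. to CCGGCTTAGGTCTATT.
Its sequence written 5'→3' is the reverse complement: AATAGACCTAAGCCGG.

5'-AATAGACCTAAGCCGG-3'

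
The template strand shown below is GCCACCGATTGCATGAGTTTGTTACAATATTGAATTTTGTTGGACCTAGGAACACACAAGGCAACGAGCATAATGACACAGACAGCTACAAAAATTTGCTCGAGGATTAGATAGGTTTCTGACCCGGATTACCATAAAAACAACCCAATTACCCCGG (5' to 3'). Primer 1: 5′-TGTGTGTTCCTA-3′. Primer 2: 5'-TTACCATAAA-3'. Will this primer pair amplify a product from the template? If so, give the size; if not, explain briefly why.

No product — the primers' 3' ends point away from each other.

Primer 1 (TGTGTGTTCCTA) has reverse complement TAGGAACACACA, which matches the top strand at positions 47–58; primer 1 anneals to the top strand there with its 3' end pointing upstream toward position 47.
Primer 2 (TTACCATAAA) matches the top strand directly at positions 129–138; it anneals to the bottom strand with its 3' end pointing downstream toward position 138.
The 3' ends diverge (primer 1 extends toward position 1, primer 2 toward position 157), so the primers never converge on a shared product.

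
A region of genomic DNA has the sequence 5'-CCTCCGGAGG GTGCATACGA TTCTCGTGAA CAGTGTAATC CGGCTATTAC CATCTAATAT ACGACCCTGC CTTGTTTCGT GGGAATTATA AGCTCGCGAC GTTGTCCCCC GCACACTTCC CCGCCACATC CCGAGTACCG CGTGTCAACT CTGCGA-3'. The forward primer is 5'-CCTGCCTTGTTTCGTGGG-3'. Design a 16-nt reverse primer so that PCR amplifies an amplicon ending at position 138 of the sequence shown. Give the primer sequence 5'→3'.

The forward primer binds at positions 66–83; the product's 3' end on the top strand is position 138.
The reverse primer anneals to the top strand over positions 123–138, i.e. to GCCACATCCCGAGTAC.
Its sequence written 5'→3' is the reverse complement: GTACTCGGGATGTGGC.

5'-GTACTCGGGATGTGGC-3'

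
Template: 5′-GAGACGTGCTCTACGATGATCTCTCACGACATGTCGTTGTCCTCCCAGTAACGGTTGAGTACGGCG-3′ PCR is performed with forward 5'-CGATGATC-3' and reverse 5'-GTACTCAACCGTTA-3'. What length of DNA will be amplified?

49 bp

Scanning the template, CGATGATC occurs at positions 14–21; this primer anneals to the bottom strand there with its 3' end pointing downstream.
The reverse primer's reverse complement is TAACGGTTGAGTAC, which matches the template at positions 49–62.
Amplicon spans positions 14–62: 49 bp.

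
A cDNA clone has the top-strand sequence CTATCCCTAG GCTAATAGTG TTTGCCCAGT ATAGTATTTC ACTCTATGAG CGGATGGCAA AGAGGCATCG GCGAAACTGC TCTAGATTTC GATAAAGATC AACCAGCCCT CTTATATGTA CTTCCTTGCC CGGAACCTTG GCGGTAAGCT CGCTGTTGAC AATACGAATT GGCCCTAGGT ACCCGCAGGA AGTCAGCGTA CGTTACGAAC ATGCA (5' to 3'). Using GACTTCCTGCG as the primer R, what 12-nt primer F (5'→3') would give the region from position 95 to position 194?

The reverse primer's reverse complement CGCAGGAAGTC matches the template at positions 184–194; the product starts at position 95.
The forward primer is identical to the top strand over positions 95–106: AAGATCAACCAG.

5'-AAGATCAACCAG-3'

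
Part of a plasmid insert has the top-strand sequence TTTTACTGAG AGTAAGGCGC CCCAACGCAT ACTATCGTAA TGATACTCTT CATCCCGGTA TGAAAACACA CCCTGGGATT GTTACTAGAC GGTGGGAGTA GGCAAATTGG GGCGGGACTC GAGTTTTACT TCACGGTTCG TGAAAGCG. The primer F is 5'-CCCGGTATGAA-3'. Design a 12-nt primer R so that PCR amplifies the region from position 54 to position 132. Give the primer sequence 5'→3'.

5'-GAAGTAAAACTC-3'

The product's 3' end on the top strand is position 132.
The reverse primer anneals to the top strand over positions 121–132, i.e. to GAGTTTTACTTC.
Its sequence written 5'→3' is the reverse complement: GAAGTAAAACTC.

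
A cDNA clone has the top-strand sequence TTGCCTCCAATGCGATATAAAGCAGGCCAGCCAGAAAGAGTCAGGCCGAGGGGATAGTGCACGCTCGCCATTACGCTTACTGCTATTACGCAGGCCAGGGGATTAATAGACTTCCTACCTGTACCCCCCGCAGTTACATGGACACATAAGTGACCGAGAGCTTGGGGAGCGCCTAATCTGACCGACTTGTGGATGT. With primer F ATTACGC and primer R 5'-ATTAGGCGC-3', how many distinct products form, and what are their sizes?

Two products: 108 bp, 93 bp

The forward primer ATTACGC matches the top strand at positions 70–76, 85–91.
The reverse primer's reverse complement is GCGCCTAAT, matching at positions 169–177.
Each forward site pairs with the reverse site to give a product ending at position 177: sizes 108, 93 bp.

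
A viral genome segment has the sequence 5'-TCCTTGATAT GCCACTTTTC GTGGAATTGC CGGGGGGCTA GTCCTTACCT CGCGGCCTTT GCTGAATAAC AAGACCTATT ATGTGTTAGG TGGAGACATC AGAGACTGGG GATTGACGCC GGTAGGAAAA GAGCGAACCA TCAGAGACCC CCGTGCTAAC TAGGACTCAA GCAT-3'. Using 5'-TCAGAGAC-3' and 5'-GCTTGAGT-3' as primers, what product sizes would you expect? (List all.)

The forward primer TCAGAGAC matches the top strand at positions 99–106, 141–148.
The reverse primer's reverse complement is ACTCAAGC, matching at positions 165–172.
Each forward site pairs with the reverse site to give a product ending at position 172: sizes 74, 32 bp.

74 bp, 32 bp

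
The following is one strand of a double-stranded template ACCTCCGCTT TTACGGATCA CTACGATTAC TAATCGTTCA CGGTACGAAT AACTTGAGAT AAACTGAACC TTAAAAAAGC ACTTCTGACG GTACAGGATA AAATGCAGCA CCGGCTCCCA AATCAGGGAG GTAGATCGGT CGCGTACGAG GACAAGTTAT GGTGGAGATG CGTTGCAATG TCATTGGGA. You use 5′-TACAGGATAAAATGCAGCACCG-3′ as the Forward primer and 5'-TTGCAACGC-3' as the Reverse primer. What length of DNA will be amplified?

Scanning the template, TACAGGATAAAATGCAGCACCG occurs at positions 92–113; this primer anneals to the bottom strand there with its 3' end pointing downstream.
Taking the reverse complement of TTGCAACGC gives GCGTTGCAA, found at positions 170–178 on the template; the primer anneals here to the top strand with its 3' end pointing upstream.
The product runs from position 92 to position 178, so its length is 178 − 92 + 1 = 87 bp.

87 bp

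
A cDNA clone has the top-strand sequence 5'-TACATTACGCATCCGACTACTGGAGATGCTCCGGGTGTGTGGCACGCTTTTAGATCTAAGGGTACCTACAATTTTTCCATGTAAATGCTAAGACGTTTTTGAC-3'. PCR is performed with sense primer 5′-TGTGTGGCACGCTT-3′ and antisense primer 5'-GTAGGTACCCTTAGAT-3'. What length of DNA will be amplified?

34 bp

Forward primer TGTGTGGCACGCTT is found on the top strand at positions 36–49.
Reverse complement of the reverse primer: ATCTAAGGGTACCTAC. This occurs on the top strand at positions 54–69.
Product length = (reverse-primer end) − (forward-primer start) + 1 = 69 − 36 + 1 = 34 bp.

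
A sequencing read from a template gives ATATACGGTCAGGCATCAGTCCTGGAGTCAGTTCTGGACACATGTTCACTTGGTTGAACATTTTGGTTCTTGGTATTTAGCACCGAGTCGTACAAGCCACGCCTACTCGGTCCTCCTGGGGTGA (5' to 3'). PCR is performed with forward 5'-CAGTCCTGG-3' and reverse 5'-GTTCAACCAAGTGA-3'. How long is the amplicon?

Scanning the template, CAGTCCTGG occurs at positions 17–25; this primer anneals to the bottom strand there with its 3' end pointing downstream.
The reverse primer's reverse complement is TCACTTGGTTGAAC, which matches the template at positions 46–59.
The product runs from position 17 to position 59, so its length is 59 − 17 + 1 = 43 bp.

43 bp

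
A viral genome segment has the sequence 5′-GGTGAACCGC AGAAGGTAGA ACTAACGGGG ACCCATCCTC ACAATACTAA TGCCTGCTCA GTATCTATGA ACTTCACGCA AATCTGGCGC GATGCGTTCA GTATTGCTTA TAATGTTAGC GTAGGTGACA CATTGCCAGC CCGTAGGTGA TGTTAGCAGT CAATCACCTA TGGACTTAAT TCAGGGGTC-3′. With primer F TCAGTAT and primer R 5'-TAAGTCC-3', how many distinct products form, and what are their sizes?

Two products: 121 bp, 81 bp

The forward primer TCAGTAT matches the top strand at positions 58–64, 98–104.
The reverse primer's reverse complement is GGACTTA, matching at positions 172–178.
Each forward site pairs with the reverse site to give a product ending at position 178: sizes 121, 81 bp.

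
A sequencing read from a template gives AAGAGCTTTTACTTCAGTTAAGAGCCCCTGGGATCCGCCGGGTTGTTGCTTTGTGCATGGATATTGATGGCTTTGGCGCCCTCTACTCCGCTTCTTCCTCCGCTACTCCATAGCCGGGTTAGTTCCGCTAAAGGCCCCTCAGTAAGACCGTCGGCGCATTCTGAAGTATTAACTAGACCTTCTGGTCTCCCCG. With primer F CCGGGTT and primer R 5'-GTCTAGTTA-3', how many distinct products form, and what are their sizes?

The forward primer CCGGGTT matches the top strand at positions 38–44, 114–120.
The reverse primer's reverse complement is TAACTAGAC, matching at positions 170–178.
Each forward site pairs with the reverse site to give a product ending at position 178: sizes 141, 65 bp.

Two products: 141 bp, 65 bp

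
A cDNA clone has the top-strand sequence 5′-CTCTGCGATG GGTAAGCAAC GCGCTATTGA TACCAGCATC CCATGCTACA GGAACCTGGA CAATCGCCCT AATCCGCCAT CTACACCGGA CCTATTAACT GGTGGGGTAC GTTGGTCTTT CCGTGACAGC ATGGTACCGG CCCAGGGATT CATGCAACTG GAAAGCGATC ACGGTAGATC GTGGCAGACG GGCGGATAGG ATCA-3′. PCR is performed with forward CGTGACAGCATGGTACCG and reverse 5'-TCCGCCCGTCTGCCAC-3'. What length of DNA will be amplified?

The forward primer matches the template at positions 122–139.
The reverse primer's reverse complement is GTGGCAGACGGGCGGA, which matches the template at positions 181–196.
Product length = (reverse-primer end) − (forward-primer start) + 1 = 196 − 122 + 1 = 75 bp.

75 bp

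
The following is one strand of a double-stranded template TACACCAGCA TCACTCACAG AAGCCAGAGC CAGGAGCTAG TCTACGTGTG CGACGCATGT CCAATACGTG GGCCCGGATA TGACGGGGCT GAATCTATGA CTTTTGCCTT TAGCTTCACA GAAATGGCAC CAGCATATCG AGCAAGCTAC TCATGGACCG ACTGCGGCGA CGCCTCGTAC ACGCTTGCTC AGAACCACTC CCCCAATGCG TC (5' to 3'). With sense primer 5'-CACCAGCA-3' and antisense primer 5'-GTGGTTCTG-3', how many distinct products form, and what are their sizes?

Two products: 196 bp, 71 bp

The forward primer CACCAGCA matches the top strand at positions 3–10, 128–135.
The reverse primer's reverse complement is CAGAACCAC, matching at positions 190–198.
Each forward site pairs with the reverse site to give a product ending at position 198: sizes 196, 71 bp.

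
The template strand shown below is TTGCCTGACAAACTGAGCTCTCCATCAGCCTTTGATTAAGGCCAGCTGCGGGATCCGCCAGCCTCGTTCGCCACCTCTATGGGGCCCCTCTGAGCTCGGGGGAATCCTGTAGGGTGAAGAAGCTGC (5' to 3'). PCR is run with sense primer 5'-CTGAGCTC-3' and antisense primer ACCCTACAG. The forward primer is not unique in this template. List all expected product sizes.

103 bp, 26 bp

The forward primer CTGAGCTC matches the top strand at positions 13–20, 90–97.
The reverse primer's reverse complement is CTGTAGGGT, matching at positions 107–115.
Each forward site pairs with the reverse site to give a product ending at position 115: sizes 103, 26 bp.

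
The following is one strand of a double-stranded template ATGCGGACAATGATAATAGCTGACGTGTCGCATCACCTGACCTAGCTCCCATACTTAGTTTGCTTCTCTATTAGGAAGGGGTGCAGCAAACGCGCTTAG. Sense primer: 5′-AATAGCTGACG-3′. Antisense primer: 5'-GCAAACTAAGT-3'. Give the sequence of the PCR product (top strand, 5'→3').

The forward primer matches the template at positions 15–25.
The reverse primer's reverse complement is ACTTAGTTTGC, which matches the template at positions 53–63.
The product is the template from position 15 through 63 (49 bp).

5'-AATAGCTGACGTGTCGCATCACCTGACCTAGCTCCCATACTTAGTTTGC-3'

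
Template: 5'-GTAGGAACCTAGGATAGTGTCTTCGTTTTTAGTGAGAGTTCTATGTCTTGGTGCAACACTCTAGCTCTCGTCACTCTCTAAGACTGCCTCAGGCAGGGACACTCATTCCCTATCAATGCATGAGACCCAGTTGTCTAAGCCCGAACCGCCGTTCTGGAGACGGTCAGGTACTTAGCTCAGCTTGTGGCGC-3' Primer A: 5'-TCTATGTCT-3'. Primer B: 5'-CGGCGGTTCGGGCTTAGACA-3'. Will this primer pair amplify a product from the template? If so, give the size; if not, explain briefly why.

Primer A (TCTATGTCT) matches the top strand at positions 40–48; it acts as a forward primer.
Primer B's reverse complement is TGTCTAAGCCCGAACCGCCG, matching the top strand at positions 132–151; it acts as a reverse primer.
The 3' ends face each other across positions 40–151, giving a 112 bp product.

Yes — a 112 bp product.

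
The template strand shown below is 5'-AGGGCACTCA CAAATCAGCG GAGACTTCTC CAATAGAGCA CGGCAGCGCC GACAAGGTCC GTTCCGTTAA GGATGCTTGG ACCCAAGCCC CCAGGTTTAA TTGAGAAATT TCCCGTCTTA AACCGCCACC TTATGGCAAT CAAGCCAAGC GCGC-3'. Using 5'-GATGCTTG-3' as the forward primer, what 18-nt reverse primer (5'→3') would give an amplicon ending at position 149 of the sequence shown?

5'-CTTGGCTTGATTGCCATA-3'

The forward primer binds at positions 72–79; the product's 3' end on the top strand is position 149.
The reverse primer anneals to the top strand over positions 132–149, i.e. to TATGGCAATCAAGCCAAG.
Its sequence written 5'→3' is the reverse complement: CTTGGCTTGATTGCCATA.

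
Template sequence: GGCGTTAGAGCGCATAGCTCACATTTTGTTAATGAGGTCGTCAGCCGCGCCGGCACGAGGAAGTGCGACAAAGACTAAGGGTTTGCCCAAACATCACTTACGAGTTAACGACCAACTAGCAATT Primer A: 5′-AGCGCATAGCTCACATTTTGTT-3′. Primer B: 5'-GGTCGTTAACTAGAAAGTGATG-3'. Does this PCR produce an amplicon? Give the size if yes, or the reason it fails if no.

No product — primer B has no binding site in the template.

Primer B (GGTCGTTAACTAGAAAGTGATG) does not match the top strand, and its reverse complement CATCACTTTCTAGTTAACGACC does not match either.
With no annealing site for primer B, no amplification occurs.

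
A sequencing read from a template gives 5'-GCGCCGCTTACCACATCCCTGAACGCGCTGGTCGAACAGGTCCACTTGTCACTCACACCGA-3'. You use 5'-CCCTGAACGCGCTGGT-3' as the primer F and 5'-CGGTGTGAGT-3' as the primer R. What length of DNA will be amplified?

44 bp

The forward primer matches the template at positions 17–32.
Taking the reverse complement of CGGTGTGAGT gives ACTCACACCG, found at positions 51–60 on the template; the primer anneals here to the top strand with its 3' end pointing upstream.
Amplicon spans positions 17–60: 44 bp.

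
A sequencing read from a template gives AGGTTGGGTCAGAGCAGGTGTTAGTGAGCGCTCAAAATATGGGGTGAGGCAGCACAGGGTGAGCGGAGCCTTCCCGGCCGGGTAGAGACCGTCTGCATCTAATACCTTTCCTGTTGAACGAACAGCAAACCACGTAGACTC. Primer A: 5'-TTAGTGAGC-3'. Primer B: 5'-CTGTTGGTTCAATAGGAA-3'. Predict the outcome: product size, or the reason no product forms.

No product — primer B has no binding site in the template.

Primer B (CTGTTGGTTCAATAGGAA) does not match the top strand, and its reverse complement TTCCTATTGAACCAACAG does not match either.
With no annealing site for primer B, no amplification occurs.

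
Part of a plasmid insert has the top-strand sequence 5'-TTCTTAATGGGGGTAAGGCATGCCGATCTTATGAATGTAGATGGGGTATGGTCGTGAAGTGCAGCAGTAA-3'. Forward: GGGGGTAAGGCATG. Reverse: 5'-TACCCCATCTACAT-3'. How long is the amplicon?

The forward primer matches the template at positions 9–22.
Reverse complement of the reverse primer: ATGTAGATGGGGTA. This occurs on the top strand at positions 35–48.
Product length = (reverse-primer end) − (forward-primer start) + 1 = 48 − 9 + 1 = 40 bp.

40 bp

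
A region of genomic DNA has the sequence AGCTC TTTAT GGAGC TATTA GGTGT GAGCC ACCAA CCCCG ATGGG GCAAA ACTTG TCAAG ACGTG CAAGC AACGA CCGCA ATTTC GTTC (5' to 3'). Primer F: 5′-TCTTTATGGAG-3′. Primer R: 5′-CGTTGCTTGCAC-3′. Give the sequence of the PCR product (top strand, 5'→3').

Scanning the template, TCTTTATGGAG occurs at positions 4–14; this primer anneals to the bottom strand there with its 3' end pointing downstream.
The reverse primer's reverse complement is GTGCAAGCAACG, which matches the template at positions 63–74.
The product is the template from position 4 through 74 (71 bp).

5'-TCTTTATGGAGCTATTAGGTGTGAGCCACCAACCCCGATGGGGCAAAACTTGTCAAGACGTGCAAGCAACG-3'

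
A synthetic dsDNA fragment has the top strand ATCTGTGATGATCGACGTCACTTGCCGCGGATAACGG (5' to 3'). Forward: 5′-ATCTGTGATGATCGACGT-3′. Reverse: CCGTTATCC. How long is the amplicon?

The forward primer matches the template at positions 1–18.
The reverse primer's reverse complement is GGATAACGG, which matches the template at positions 29–37.
Amplicon spans positions 1–37: 37 bp.

37 bp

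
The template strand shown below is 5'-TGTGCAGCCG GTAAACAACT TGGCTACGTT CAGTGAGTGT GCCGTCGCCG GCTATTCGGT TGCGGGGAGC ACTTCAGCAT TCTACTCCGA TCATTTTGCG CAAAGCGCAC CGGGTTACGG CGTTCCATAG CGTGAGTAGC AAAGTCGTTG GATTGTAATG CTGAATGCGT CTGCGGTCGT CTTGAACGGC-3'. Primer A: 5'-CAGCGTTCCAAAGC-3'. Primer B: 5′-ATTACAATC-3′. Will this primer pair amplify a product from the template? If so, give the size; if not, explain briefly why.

No product — primer A has no binding site in the template.

Primer A (CAGCGTTCCAAAGC) does not match the top strand, and its reverse complement GCTTTGGAACGCTG does not match either.
With no annealing site for primer A, no amplification occurs.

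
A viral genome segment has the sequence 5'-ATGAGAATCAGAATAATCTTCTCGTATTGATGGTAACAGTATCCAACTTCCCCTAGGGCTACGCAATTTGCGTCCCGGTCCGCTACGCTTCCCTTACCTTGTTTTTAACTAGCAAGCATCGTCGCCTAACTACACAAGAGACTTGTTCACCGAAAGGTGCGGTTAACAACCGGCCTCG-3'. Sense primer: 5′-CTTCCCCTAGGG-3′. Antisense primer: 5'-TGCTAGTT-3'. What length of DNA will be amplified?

68 bp

The forward primer matches the template at positions 47–58.
The reverse primer's reverse complement is AACTAGCA, which matches the template at positions 107–114.
Product length = (reverse-primer end) − (forward-primer start) + 1 = 114 − 47 + 1 = 68 bp.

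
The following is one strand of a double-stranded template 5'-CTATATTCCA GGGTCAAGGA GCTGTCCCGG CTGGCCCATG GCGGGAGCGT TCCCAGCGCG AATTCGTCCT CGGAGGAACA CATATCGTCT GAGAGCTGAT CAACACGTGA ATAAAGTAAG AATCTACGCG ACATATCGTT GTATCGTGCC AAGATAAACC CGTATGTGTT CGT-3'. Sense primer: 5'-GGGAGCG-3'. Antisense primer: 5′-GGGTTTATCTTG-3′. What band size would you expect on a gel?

119 bp

Scanning the template, GGGAGCG occurs at positions 43–49; this primer anneals to the bottom strand there with its 3' end pointing downstream.
The reverse primer's reverse complement is CAAGATAAACCC, which matches the template at positions 150–161.
Product length = (reverse-primer end) − (forward-primer start) + 1 = 161 − 43 + 1 = 119 bp.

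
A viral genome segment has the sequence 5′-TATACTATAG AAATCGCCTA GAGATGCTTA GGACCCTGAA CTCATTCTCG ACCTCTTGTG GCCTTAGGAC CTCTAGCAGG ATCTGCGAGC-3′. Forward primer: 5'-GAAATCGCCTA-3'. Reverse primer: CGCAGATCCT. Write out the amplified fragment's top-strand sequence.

5'-GAAATCGCCTAGAGATGCTTAGGACCCTGAACTCATTCTCGACCTCTTGTGGCCTTAGGACCTCTAGCAGGATCTGCG-3'

Forward primer GAAATCGCCTA is found on the top strand at positions 10–20.
Taking the reverse complement of CGCAGATCCT gives AGGATCTGCG, found at positions 78–87 on the template; the primer anneals here to the top strand with its 3' end pointing upstream.
The product is the template from position 10 through 87 (78 bp).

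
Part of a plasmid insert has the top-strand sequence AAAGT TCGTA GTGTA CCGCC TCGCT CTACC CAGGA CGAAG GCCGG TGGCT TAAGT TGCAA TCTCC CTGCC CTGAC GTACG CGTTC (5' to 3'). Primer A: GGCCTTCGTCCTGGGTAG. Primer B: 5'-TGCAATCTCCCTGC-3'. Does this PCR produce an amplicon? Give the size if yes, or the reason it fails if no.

Primer A (GGCCTTCGTCCTGGGTAG) has reverse complement CTACCCAGGACGAAGGCC, which matches the top strand at positions 26–43; primer A anneals to the top strand there with its 3' end pointing upstream toward position 26.
Primer B (TGCAATCTCCCTGC) matches the top strand directly at positions 56–69; it anneals to the bottom strand with its 3' end pointing downstream toward position 69.
The 3' ends diverge (primer A extends toward position 1, primer B toward position 85), so the primers never converge on a shared product.

No product — the primers' 3' ends point away from each other.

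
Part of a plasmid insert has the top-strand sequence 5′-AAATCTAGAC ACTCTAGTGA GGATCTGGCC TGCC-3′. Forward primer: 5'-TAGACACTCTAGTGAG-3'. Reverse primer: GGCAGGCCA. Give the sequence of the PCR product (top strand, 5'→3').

The forward primer matches the template at positions 6–21.
Reverse complement of the reverse primer: TGGCCTGCC. This occurs on the top strand at positions 26–34.
The product is the template from position 6 through 34 (29 bp).

5'-TAGACACTCTAGTGAGGATCTGGCCTGCC-3'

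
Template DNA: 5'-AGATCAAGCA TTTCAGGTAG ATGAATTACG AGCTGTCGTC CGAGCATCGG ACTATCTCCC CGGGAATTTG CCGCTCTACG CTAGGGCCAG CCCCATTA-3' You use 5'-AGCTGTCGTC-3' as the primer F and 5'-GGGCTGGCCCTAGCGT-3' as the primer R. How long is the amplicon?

Forward primer AGCTGTCGTC is found on the top strand at positions 31–40.
The reverse primer's reverse complement is ACGCTAGGGCCAGCCC, which matches the template at positions 78–93.
Product length = (reverse-primer end) − (forward-primer start) + 1 = 93 − 31 + 1 = 63 bp.

63 bp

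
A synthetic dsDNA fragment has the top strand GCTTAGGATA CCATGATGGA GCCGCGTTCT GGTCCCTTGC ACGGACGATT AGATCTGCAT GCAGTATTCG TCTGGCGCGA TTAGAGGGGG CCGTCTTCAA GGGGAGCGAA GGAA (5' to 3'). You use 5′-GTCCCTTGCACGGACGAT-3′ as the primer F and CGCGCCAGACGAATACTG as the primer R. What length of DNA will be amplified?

Forward primer GTCCCTTGCACGGACGAT is found on the top strand at positions 32–49.
The reverse primer's reverse complement is CAGTATTCGTCTGGCGCG, which matches the template at positions 62–79.
Product length = (reverse-primer end) − (forward-primer start) + 1 = 79 − 32 + 1 = 48 bp.

48 bp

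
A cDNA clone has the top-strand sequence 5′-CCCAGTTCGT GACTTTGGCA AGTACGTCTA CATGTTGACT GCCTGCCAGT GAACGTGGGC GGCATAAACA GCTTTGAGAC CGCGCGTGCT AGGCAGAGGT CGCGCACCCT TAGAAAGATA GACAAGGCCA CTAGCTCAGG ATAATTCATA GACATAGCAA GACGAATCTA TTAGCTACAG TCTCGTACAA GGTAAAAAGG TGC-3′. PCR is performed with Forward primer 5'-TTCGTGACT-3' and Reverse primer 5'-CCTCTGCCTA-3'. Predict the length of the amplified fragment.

The forward primer matches the template at positions 6–14.
Taking the reverse complement of CCTCTGCCTA gives TAGGCAGAGG, found at positions 90–99 on the template; the primer anneals here to the top strand with its 3' end pointing upstream.
The product runs from position 6 to position 99, so its length is 99 − 6 + 1 = 94 bp.

94 bp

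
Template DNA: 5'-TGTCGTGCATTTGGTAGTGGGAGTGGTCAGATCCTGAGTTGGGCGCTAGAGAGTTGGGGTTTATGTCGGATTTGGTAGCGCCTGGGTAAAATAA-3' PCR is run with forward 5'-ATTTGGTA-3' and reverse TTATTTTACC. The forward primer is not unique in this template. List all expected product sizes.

The forward primer ATTTGGTA matches the top strand at positions 9–16, 70–77.
The reverse primer's reverse complement is GGTAAAATAA, matching at positions 85–94.
Each forward site pairs with the reverse site to give a product ending at position 94: sizes 86, 25 bp.

86 bp, 25 bp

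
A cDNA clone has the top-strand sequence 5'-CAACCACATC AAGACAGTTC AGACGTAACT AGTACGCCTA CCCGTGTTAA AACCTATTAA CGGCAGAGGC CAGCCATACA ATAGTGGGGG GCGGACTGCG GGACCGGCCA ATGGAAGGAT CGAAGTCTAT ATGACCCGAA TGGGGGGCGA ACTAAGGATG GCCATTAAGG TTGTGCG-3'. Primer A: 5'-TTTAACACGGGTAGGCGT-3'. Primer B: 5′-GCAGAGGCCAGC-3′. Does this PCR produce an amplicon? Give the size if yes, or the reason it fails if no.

No product — the primers' 3' ends point away from each other.

Primer A (TTTAACACGGGTAGGCGT) has reverse complement ACGCCTACCCGTGTTAAA, which matches the top strand at positions 34–51; primer A anneals to the top strand there with its 3' end pointing upstream toward position 34.
Primer B (GCAGAGGCCAGC) matches the top strand directly at positions 63–74; it anneals to the bottom strand with its 3' end pointing downstream toward position 74.
The 3' ends diverge (primer A extends toward position 1, primer B toward position 177), so the primers never converge on a shared product.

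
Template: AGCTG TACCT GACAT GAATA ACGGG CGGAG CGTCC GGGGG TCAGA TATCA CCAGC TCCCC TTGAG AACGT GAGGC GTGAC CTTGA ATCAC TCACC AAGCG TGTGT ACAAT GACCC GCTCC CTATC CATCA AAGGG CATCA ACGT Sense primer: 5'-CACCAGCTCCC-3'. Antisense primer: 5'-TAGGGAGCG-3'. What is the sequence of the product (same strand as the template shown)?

The forward primer matches the template at positions 49–59.
Reverse complement of the reverse primer: CGCTCCCTA. This occurs on the top strand at positions 115–123.
The product is the template from position 49 through 123 (75 bp).

5'-CACCAGCTCCCCTTGAGAACGTGAGGCGTGACCTTGAATCACTCACCAAGCGTGTGTACAATGACCCGCTCCCTA-3'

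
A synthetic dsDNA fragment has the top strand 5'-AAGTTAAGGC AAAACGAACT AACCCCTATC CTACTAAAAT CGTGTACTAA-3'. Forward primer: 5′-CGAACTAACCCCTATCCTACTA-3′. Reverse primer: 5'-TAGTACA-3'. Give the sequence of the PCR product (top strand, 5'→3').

5'-CGAACTAACCCCTATCCTACTAAAATCGTGTACTA-3'

Scanning the template, CGAACTAACCCCTATCCTACTA occurs at positions 15–36; this primer anneals to the bottom strand there with its 3' end pointing downstream.
Reverse complement of the reverse primer: TGTACTA. This occurs on the top strand at positions 43–49.
The product is the template from position 15 through 49 (35 bp).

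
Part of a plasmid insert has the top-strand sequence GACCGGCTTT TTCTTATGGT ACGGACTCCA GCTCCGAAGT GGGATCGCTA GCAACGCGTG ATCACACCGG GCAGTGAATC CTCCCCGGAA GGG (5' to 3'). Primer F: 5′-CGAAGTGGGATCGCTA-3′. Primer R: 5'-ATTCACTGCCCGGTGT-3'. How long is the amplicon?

Forward primer CGAAGTGGGATCGCTA is found on the top strand at positions 35–50.
The reverse primer's reverse complement is ACACCGGGCAGTGAAT, which matches the template at positions 64–79.
The product runs from position 35 to position 79, so its length is 79 − 35 + 1 = 45 bp.

45 bp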